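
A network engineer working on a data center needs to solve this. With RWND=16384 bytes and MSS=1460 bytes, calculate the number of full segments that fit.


Given: RWND = 16384 bytes, MSS = 1460 bytes
Full segments = floor(RWND / MSS)
Full segments = floor(16384 / 1460)
Full segments = floor(11.2219) = 11

11


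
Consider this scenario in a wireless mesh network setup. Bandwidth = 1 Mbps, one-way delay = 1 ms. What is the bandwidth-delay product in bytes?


Given: bandwidth = 1 Mbps, delay = 1 ms
BDP in bits = 1 * 10^6 * 1 / 1000
BDP in bits = 1000
BDP in bytes = 1000 / 8 = 125

125


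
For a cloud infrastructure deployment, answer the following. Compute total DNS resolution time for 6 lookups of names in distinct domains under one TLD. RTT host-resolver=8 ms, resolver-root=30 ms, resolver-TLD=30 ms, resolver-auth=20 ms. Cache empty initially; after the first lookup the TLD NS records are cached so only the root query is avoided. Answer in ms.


Lookup 1 (cold cache): local + root + TLD + auth = 8 + 30 + 30 + 20 = 88 ms
Lookups 2..6 (TLD NS cached -> skip root; new domain -> still ask TLD and auth): local + TLD + auth = 8 + 30 + 20 = 58 ms each
Remaining 5 lookups: 5 * 58 = 290 ms
Total = 88 + 290 = 378 ms

378


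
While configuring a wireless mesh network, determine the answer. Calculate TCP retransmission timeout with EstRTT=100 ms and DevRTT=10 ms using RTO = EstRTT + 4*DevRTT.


Given: EstRTT = 100 ms, DevRTT = 10 ms
Timeout = EstRTT + 4 * DevRTT
4 * DevRTT = 4 * 10 = 40
Timeout = 100 + 40 = 140 ms

140


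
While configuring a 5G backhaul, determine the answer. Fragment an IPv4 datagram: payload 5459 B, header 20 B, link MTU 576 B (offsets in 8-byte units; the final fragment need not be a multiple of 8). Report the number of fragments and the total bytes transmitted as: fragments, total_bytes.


Max data per non-final fragment = floor((MTU - header)/8)*8 = floor((576 - 20)/8)*8 = floor(556/8)*8 = 552 B
Final fragment needs no 8-byte alignment: it can carry up to MTU - header = 556 B
Non-final fragments needed = ceil((payload - 556) / 552) = ceil(4903/552) = ceil(8.8822) = 9
Number of fragments = 9 + 1 = 10
Fragment sizes (data): 9 * 552 B + 491 B (last, 491 <= 556 OK)
Total bytes sent = payload + n_frags * header = 5459 + 10*20 = 5459 + 200 = 5659 B

10, 5659


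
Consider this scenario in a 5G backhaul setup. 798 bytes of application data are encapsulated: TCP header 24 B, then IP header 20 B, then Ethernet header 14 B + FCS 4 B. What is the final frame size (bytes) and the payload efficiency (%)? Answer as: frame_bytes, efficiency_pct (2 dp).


TCP segment = 798 + 24 = 822 B
IP packet = 822 + 20 = 842 B
Ethernet frame = 842 + 14 + 4 = 860 B
Efficiency = app / frame = 798 / 860 = 0.927907 = 92.7907% -> 92.79% (2 dp)

860, 92.79


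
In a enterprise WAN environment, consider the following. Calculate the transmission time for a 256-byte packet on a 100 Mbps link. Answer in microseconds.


Given: packet = 256 bytes, bandwidth = 100 Mbps
Packet in bits = 256 * 8 = 2048 bits
Bandwidth = 100 * 10^6 = 100000000 bps
Time = 2048 / 100000000 seconds
Time in us = 2048 * 10^6 / 100000000 = 20.48

20.48


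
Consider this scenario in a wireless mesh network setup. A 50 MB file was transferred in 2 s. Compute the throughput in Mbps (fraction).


Given: file = 50 MB, time = 2 s
File in Mb = 50 * 8 = 400 Mb
Throughput = 400 / 2 Mbps
Throughput = 200 Mbps

200


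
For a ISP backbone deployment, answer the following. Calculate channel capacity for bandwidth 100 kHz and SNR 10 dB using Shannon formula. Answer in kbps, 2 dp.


Given: B = 100 kHz, SNR = 10 dB
SNR linear = 10^(10/10) = 10
1 + SNR = 11
log2(11) = 3.4594316186
C = 100 * 1000 * 3.4594316186 = 345943.1619 bps
C = 345.943162 kbps -> 345.94 kbps (2 dp)

345.94


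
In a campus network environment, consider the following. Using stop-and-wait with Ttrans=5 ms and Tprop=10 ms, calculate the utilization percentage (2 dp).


Given: Ttrans = 5 ms, Tprop = 10 ms
RTT = 2 * Tprop = 2 * 10 = 20 ms
U = Ttrans / (Ttrans + RTT)
U = 5 / (5 + 20)
U = 5 / 25 = 0.2
U% = 20.00%

20.00


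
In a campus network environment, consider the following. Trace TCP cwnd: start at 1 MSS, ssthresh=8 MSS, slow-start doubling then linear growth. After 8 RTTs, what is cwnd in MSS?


RTT 0: cwnd = 1 MSS (initial)
RTT 1: cwnd = 2 MSS (slow start, doubled)
RTT 2: cwnd = 4 MSS (slow start, doubled)
RTT 3: cwnd = 8 MSS (slow start, doubled)
RTT 4: cwnd = 9 MSS (congestion avoidance, +1)
RTT 5: cwnd = 10 MSS (congestion avoidance, +1)
RTT 6: cwnd = 11 MSS (congestion avoidance, +1)
RTT 7: cwnd = 12 MSS (congestion avoidance, +1)
RTT 8: cwnd = 13 MSS (congestion avoidance, +1)

13


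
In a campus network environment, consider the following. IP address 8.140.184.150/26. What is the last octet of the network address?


Given: IP = 8.140.184.150, prefix = /26
Subnet mask = 255.255.255.192
Last octet of IP: 150
Last octet of mask: 192
Network last octet = 150 AND 192 = 128

128


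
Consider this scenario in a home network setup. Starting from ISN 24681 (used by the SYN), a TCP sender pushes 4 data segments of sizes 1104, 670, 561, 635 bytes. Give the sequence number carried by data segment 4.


The SYN occupies sequence number ISN = 24681, so the first data byte is ISN + 1 = 24682.
SEQ of data segment i = (ISN + 1) + sum of payload sizes of segments 1..i-1.
Segment 1: SEQ = 24682, payload = 1104 bytes
Segment 2: SEQ = 25786, payload = 670 bytes
Segment 3: SEQ = 26456, payload = 561 bytes
Segment 4: SEQ = 27017, payload = 635 bytes
SEQ of segment 4 = 24682 + 1104 + 670 + 561 = 27017

27017


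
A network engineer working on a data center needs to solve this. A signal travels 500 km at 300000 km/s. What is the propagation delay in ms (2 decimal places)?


Given: distance = 500 km, speed = 300000 km/s
Delay = distance / speed = 500 / 300000 seconds
Delay in ms = 500 * 1000 / 300000
Delay = 1.6667 ms
Rounded to 2 dp = 1.67 ms

1.67


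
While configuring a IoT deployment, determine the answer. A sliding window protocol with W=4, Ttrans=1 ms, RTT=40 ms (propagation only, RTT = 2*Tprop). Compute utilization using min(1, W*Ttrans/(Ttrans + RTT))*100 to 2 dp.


Given: W = 4, Ttrans = 1 ms, RTT = 40 ms (= 2 * Tprop, Tprop = 20 ms)
Cycle time = Ttrans + RTT = 1 + 40 = 41 ms (first packet sent until its ACK returns)
W * Ttrans = 4 * 1 = 4 ms of sending per cycle
W * Ttrans / (Ttrans + RTT) = 4 / 41 = 0.097561
U = min(1, 0.097561) = 0.097561
U% = 9.76%

9.76


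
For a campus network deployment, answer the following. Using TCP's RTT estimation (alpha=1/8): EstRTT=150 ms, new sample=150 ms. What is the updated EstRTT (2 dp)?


Given: EstRTT = 150 ms, SampleRTT = 150 ms, alpha = 1/8
New EstRTT = (1 - alpha) * EstRTT + alpha * SampleRTT
(7/8) * 150 = 131.25
(1/8) * 150 = 18.75
New EstRTT = 131.25 + 18.75 = 150 ms -> 150.00 ms (2 dp)

150.00


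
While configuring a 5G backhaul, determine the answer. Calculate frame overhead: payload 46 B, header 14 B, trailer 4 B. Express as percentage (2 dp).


Given: payload = 46 B, header = 14 B, trailer = 4 B
Overhead bytes = header + trailer = 14 + 4 = 18
Total frame = payload + overhead = 46 + 18 = 64
Overhead % = 18 / 64 * 100 = 28.1250% -> 28.13% (2 dp)

28.13


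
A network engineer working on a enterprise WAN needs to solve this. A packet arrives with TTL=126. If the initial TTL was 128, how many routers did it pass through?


Given: initial TTL = 128, received TTL = 126
Hops = initial TTL - received TTL
Hops = 128 - 126 = 2

2


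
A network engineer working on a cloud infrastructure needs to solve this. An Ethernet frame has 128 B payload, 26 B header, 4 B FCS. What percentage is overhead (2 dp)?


Given: payload = 128 B, header = 26 B, trailer = 4 B
Overhead bytes = header + trailer = 26 + 4 = 30
Total frame = payload + overhead = 128 + 30 = 158
Overhead % = 30 / 158 * 100 = 18.9873% -> 18.99% (2 dp)

18.99


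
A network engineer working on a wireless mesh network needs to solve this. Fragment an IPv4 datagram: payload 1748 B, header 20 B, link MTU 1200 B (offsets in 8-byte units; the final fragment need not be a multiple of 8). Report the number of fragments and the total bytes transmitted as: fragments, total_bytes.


Max data per non-final fragment = floor((MTU - header)/8)*8 = floor((1200 - 20)/8)*8 = floor(1180/8)*8 = 1176 B
Final fragment needs no 8-byte alignment: it can carry up to MTU - header = 1180 B
Non-final fragments needed = ceil((payload - 1180) / 1176) = ceil(568/1176) = ceil(0.4830) = 1
Number of fragments = 1 + 1 = 2
Fragment sizes (data): 1 * 1176 B + 572 B (last, 572 <= 1180 OK)
Total bytes sent = payload + n_frags * header = 1748 + 2*20 = 1748 + 40 = 1788 B

2, 1788


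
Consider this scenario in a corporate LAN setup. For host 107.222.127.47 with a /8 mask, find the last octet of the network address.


Given: IP = 107.222.127.47, prefix = /8
Subnet mask = 255.0.0.0
Last octet of IP: 47
Last octet of mask: 0
Network last octet = 47 AND 0 = 0

0


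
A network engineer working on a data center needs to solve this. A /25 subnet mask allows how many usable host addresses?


Given: subnet mask /25
Host bits = 32 - 25 = 7
Total addresses = 2^7 = 128
Usable hosts = 128 - 2 (network + broadcast) = 126

126


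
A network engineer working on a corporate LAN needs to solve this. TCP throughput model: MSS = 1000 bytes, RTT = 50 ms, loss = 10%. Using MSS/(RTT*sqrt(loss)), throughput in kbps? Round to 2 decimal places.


Given: MSS = 1000 bytes, RTT = 50 ms, loss = 10%
RTT in seconds = 50 / 1000 = 0.05
Loss rate = 10% = 0.1
sqrt(loss) = sqrt(0.1) = 0.316227766017
Throughput (bytes/s) = 1000 / (0.05 * 0.316227766017) = 63245.5532
Throughput (kbps) = 63245.5532 * 8 / 1000 = 505.964426 -> 505.96 kbps (2 dp)

505.96


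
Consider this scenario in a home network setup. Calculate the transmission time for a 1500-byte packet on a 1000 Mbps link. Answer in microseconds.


Given: packet = 1500 bytes, bandwidth = 1000 Mbps
Packet in bits = 1500 * 8 = 12000 bits
Bandwidth = 1000 * 10^6 = 1000000000 bps
Time = 12000 / 1000000000 seconds
Time in us = 12000 * 10^6 / 1000000000 = 12

12


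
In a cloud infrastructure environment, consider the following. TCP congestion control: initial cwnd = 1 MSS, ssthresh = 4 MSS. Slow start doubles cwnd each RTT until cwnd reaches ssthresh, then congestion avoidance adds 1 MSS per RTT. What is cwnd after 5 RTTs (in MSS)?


RTT 0: cwnd = 1 MSS (initial)
RTT 1: cwnd = 2 MSS (slow start, doubled)
RTT 2: cwnd = 4 MSS (slow start, doubled)
RTT 3: cwnd = 5 MSS (congestion avoidance, +1)
RTT 4: cwnd = 6 MSS (congestion avoidance, +1)
RTT 5: cwnd = 7 MSS (congestion avoidance, +1)

7


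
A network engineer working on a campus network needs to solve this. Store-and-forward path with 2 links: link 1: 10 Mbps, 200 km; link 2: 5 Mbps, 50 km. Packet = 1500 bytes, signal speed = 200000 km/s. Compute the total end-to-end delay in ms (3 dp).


Packet = 1500 bytes = 12000 bits. Store-and-forward: sum (t_trans + t_prop) per link.
Link 1: t_trans = 12000/(10*10^6) s = 1.2000 ms; t_prop = 200/200000 s = 1.0000 ms; subtotal = 2.2000 ms
Link 2: t_trans = 12000/(5*10^6) s = 2.4000 ms; t_prop = 50/200000 s = 0.2500 ms; subtotal = 2.6500 ms
End-to-end = 2.2000 + 2.6500 = 4.8500 ms -> 4.850 ms (3 dp)

4.850


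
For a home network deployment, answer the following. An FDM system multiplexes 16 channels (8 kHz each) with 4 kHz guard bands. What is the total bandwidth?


Given: 16 channels, 8 kHz each, guard = 4 kHz
Channel bandwidth = 16 * 8 = 128 kHz
Guard bands = 15 gaps * 4 kHz = 60 kHz
Total = 128 + 60 = 188 kHz

188


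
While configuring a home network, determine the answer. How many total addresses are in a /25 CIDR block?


Given: CIDR prefix /25
Host bits = 32 - 25 = 7
Total addresses = 2^7 = 128

128


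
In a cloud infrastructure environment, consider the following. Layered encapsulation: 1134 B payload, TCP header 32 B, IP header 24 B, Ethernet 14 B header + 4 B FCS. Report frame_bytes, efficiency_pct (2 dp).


TCP segment = 1134 + 32 = 1166 B
IP packet = 1166 + 24 = 1190 B
Ethernet frame = 1190 + 14 + 4 = 1208 B
Efficiency = app / frame = 1134 / 1208 = 0.938742 = 93.8742% -> 93.87% (2 dp)

1208, 93.87


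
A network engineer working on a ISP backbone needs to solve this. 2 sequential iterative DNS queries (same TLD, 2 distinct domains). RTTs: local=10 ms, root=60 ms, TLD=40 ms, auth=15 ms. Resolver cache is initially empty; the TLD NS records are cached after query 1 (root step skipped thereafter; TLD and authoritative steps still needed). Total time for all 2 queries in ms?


Lookup 1 (cold cache): local + root + TLD + auth = 10 + 60 + 40 + 15 = 125 ms
Lookups 2..2 (TLD NS cached -> skip root; new domain -> still ask TLD and auth): local + TLD + auth = 10 + 40 + 15 = 65 ms each
Remaining 1 lookups: 1 * 65 = 65 ms
Total = 125 + 65 = 190 ms

190


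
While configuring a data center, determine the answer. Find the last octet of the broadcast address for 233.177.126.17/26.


Given: IP = 233.177.126.17, prefix = /26
Host bits = 32 - 26 = 6
Network last octet = 17 AND mask = 0
Host part size = 2^6 - 1 = 63
Broadcast last octet = 0 OR 63 = 63

63


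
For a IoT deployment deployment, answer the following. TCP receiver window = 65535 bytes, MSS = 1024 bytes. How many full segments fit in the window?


Given: RWND = 65535 bytes, MSS = 1024 bytes
Full segments = floor(RWND / MSS)
Full segments = floor(65535 / 1024)
Full segments = floor(63.999) = 63

63


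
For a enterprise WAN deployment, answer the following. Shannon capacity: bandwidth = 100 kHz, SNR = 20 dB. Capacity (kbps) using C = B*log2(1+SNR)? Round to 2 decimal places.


Given: B = 100 kHz, SNR = 20 dB
SNR linear = 10^(20/10) = 100
1 + SNR = 101
log2(101) = 6.6582114828
C = 100 * 1000 * 6.6582114828 = 665821.1483 bps
C = 665.821148 kbps -> 665.82 kbps (2 dp)

665.82


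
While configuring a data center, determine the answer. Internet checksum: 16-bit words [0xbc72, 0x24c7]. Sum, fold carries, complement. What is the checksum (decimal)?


Given words: [0xbc72, 0x24c7]
Step 1: Sum all words
Raw sum = 48242 + 9415 = 57657
One's complement = ~57657 & 0xFFFF = 7878

7878


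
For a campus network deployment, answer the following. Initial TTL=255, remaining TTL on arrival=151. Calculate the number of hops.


Given: initial TTL = 255, received TTL = 151
Hops = initial TTL - received TTL
Hops = 255 - 151 = 104

104


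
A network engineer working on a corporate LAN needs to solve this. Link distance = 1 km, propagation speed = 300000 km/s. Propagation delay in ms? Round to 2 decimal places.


Given: distance = 1 km, speed = 300000 km/s
Delay = distance / speed = 1 / 300000 seconds
Delay in ms = 1 * 1000 / 300000
Delay = 0.0033 ms
Rounded to 2 dp = 0.00 ms

0.00


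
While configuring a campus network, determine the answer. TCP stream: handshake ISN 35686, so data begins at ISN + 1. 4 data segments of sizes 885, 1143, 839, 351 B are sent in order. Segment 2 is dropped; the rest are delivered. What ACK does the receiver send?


SYN uses sequence number 35686; first data byte = ISN + 1 = 35687.
Segment 1: SEQ = 35687, len = 885 B, covers [35687, 36571]
Segment 2: SEQ = 36572, len = 1143 B, covers [36572, 37714] [LOST]
Segment 3: SEQ = 37715, len = 839 B, covers [37715, 38553]
Segment 4: SEQ = 38554, len = 351 B, covers [38554, 38904]
In-order data received: bytes [35687, 36571] (segments 1..1).
Segment 2 missing -> gap begins at byte 36572; later segments buffered out of order.
Cumulative ACK = next expected in-order byte = 35687 + 885 = 36572

36572


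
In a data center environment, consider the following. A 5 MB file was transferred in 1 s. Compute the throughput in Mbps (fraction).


Given: file = 5 MB, time = 1 s
File in Mb = 5 * 8 = 40 Mb
Throughput = 40 / 1 Mbps
Throughput = 40 Mbps

40


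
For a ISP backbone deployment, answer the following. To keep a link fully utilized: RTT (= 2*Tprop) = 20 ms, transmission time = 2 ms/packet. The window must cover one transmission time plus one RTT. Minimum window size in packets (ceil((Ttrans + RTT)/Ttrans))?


Given: Ttrans = 2 ms, RTT = 20 ms (= 2 * Tprop, Tprop = 10 ms)
Time until first ACK returns = Ttrans + RTT = 2 + 20 = 22 ms
Need W * Ttrans >= Ttrans + RTT  ->  W >= (Ttrans + RTT) / Ttrans
(Ttrans + RTT) / Ttrans = 22 / 2 = 11
W_min = ceil(11) = 11

11


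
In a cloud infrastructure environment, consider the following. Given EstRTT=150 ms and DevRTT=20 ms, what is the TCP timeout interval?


Given: EstRTT = 150 ms, DevRTT = 20 ms
Timeout = EstRTT + 4 * DevRTT
4 * DevRTT = 4 * 20 = 80
Timeout = 150 + 80 = 230 ms

230


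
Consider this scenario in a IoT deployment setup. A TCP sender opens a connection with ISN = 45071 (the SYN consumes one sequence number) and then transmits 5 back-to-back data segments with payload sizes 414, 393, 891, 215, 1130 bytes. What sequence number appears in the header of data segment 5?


The SYN occupies sequence number ISN = 45071, so the first data byte is ISN + 1 = 45072.
SEQ of data segment i = (ISN + 1) + sum of payload sizes of segments 1..i-1.
Segment 1: SEQ = 45072, payload = 414 bytes
Segment 2: SEQ = 45486, payload = 393 bytes
Segment 3: SEQ = 45879, payload = 891 bytes
Segment 4: SEQ = 46770, payload = 215 bytes
Segment 5: SEQ = 46985, payload = 1130 bytes
SEQ of segment 5 = 45072 + 414 + 393 + 891 + 215 = 46985

46985


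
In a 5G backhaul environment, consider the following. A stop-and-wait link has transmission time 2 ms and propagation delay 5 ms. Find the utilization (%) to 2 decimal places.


Given: Ttrans = 2 ms, Tprop = 5 ms
RTT = 2 * Tprop = 2 * 5 = 10 ms
U = Ttrans / (Ttrans + RTT)
U = 2 / (2 + 10)
U = 2 / 12 = 0.166667
U% = 16.67%

16.67


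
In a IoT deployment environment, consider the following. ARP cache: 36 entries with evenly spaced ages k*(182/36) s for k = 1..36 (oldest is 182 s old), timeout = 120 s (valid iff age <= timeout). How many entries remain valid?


Ages are k * 182/36 s for k = 1..36 (spacing = 5.0556 s).
Entry k is valid iff k * 182/36 <= 120 iff k <= 36 * 120 / 182 = 23.7363
n_valid = floor(23.7363) = 23
(n_stale = 36 - 23 = 13)

23


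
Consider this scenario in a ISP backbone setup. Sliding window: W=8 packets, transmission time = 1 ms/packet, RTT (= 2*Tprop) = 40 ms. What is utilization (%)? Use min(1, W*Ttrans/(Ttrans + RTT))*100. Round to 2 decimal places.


Given: W = 8, Ttrans = 1 ms, RTT = 40 ms (= 2 * Tprop, Tprop = 20 ms)
Cycle time = Ttrans + RTT = 1 + 40 = 41 ms (first packet sent until its ACK returns)
W * Ttrans = 8 * 1 = 8 ms of sending per cycle
W * Ttrans / (Ttrans + RTT) = 8 / 41 = 0.195122
U = min(1, 0.195122) = 0.195122
U% = 19.51%

19.51


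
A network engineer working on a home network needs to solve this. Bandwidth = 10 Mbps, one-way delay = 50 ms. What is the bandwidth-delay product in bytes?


Given: bandwidth = 10 Mbps, delay = 50 ms
BDP in bits = 10 * 10^6 * 50 / 1000
BDP in bits = 500000
BDP in bytes = 500000 / 8 = 62500

62500


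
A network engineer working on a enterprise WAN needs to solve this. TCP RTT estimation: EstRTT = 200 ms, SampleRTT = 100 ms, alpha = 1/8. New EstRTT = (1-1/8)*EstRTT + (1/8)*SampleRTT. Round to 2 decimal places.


Given: EstRTT = 200 ms, SampleRTT = 100 ms, alpha = 1/8
New EstRTT = (1 - alpha) * EstRTT + alpha * SampleRTT
(7/8) * 200 = 175
(1/8) * 100 = 12.5
New EstRTT = 175 + 12.5 = 187.5 ms -> 187.50 ms (2 dp)

187.50


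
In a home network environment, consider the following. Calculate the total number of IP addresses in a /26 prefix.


Given: CIDR prefix /26
Host bits = 32 - 26 = 6
Total addresses = 2^6 = 64

64


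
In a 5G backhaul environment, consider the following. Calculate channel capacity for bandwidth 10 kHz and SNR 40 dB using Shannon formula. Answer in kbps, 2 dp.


Given: B = 10 kHz, SNR = 40 dB
SNR linear = 10^(40/10) = 10000
1 + SNR = 10001
log2(10001) = 13.2878566418
C = 10 * 1000 * 13.2878566418 = 132878.5664 bps
C = 132.878566 kbps -> 132.88 kbps (2 dp)

132.88


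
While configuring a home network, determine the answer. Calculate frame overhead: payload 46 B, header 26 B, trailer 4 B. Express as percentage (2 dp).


Given: payload = 46 B, header = 26 B, trailer = 4 B
Overhead bytes = header + trailer = 26 + 4 = 30
Total frame = payload + overhead = 46 + 30 = 76
Overhead % = 30 / 76 * 100 = 39.4737% -> 39.47% (2 dp)

39.47


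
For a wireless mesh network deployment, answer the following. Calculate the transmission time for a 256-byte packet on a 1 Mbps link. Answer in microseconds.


Given: packet = 256 bytes, bandwidth = 1 Mbps
Packet in bits = 256 * 8 = 2048 bits
Bandwidth = 1 * 10^6 = 1000000 bps
Time = 2048 / 1000000 seconds
Time in us = 2048 * 10^6 / 1000000 = 2048

2048


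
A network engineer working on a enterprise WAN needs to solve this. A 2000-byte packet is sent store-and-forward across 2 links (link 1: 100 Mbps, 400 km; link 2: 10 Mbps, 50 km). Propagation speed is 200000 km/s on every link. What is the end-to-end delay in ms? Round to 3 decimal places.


Packet = 2000 bytes = 16000 bits. Store-and-forward: sum (t_trans + t_prop) per link.
Link 1: t_trans = 16000/(100*10^6) s = 0.1600 ms; t_prop = 400/200000 s = 2.0000 ms; subtotal = 2.1600 ms
Link 2: t_trans = 16000/(10*10^6) s = 1.6000 ms; t_prop = 50/200000 s = 0.2500 ms; subtotal = 1.8500 ms
End-to-end = 2.1600 + 1.8500 = 4.0100 ms -> 4.010 ms (3 dp)

4.010


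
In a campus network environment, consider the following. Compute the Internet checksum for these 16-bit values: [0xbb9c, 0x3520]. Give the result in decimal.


Given words: [0xbb9c, 0x3520]
Step 1: Sum all words
Raw sum = 48028 + 13600 = 61628
One's complement = ~61628 & 0xFFFF = 3907

3907


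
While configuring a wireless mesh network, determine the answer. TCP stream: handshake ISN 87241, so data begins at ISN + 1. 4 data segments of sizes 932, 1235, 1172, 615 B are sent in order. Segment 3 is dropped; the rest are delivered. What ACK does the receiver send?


SYN uses sequence number 87241; first data byte = ISN + 1 = 87242.
Segment 1: SEQ = 87242, len = 932 B, covers [87242, 88173]
Segment 2: SEQ = 88174, len = 1235 B, covers [88174, 89408]
Segment 3: SEQ = 89409, len = 1172 B, covers [89409, 90580] [LOST]
Segment 4: SEQ = 90581, len = 615 B, covers [90581, 91195]
In-order data received: bytes [87242, 89408] (segments 1..2).
Segment 3 missing -> gap begins at byte 89409; later segments buffered out of order.
Cumulative ACK = next expected in-order byte = 87242 + 932 + 1235 = 89409

89409


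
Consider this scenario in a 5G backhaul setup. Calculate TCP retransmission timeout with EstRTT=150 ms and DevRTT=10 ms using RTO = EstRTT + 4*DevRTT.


Given: EstRTT = 150 ms, DevRTT = 10 ms
Timeout = EstRTT + 4 * DevRTT
4 * DevRTT = 4 * 10 = 40
Timeout = 150 + 40 = 190 ms

190


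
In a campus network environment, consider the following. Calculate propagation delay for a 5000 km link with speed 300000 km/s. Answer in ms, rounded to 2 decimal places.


Given: distance = 5000 km, speed = 300000 km/s
Delay = distance / speed = 5000 / 300000 seconds
Delay in ms = 5000 * 1000 / 300000
Delay = 16.6667 ms
Rounded to 2 dp = 16.67 ms

16.67


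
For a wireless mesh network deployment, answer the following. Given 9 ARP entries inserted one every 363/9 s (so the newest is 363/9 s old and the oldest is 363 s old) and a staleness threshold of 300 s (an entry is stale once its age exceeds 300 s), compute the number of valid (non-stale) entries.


Ages are k * 363/9 s for k = 1..9 (spacing = 40.3333 s).
Entry k is valid iff k * 363/9 <= 300 iff k <= 9 * 300 / 363 = 7.4380
n_valid = floor(7.4380) = 7
(n_stale = 9 - 7 = 2)

7


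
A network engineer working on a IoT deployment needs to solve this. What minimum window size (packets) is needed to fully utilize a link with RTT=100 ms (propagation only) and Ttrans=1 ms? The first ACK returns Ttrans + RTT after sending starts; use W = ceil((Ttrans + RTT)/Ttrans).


Given: Ttrans = 1 ms, RTT = 100 ms (= 2 * Tprop, Tprop = 50 ms)
Time until first ACK returns = Ttrans + RTT = 1 + 100 = 101 ms
Need W * Ttrans >= Ttrans + RTT  ->  W >= (Ttrans + RTT) / Ttrans
(Ttrans + RTT) / Ttrans = 101 / 1 = 101
W_min = ceil(101) = 101

101


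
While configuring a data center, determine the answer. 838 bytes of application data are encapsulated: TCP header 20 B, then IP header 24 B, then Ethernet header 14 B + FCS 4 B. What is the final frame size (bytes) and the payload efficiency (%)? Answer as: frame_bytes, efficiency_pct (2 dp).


TCP segment = 838 + 20 = 858 B
IP packet = 858 + 24 = 882 B
Ethernet frame = 882 + 14 + 4 = 900 B
Efficiency = app / frame = 838 / 900 = 0.931111 = 93.1111% -> 93.11% (2 dp)

900, 93.11


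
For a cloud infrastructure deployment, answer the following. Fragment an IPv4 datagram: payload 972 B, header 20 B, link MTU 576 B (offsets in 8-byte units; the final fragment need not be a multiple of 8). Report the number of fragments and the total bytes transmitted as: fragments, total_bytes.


Max data per non-final fragment = floor((MTU - header)/8)*8 = floor((576 - 20)/8)*8 = floor(556/8)*8 = 552 B
Final fragment needs no 8-byte alignment: it can carry up to MTU - header = 556 B
Non-final fragments needed = ceil((payload - 556) / 552) = ceil(416/552) = ceil(0.7536) = 1
Number of fragments = 1 + 1 = 2
Fragment sizes (data): 1 * 552 B + 420 B (last, 420 <= 556 OK)
Total bytes sent = payload + n_frags * header = 972 + 2*20 = 972 + 40 = 1012 B

2, 1012


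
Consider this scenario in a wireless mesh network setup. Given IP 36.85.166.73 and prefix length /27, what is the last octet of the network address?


Given: IP = 36.85.166.73, prefix = /27
Subnet mask = 255.255.255.224
Last octet of IP: 73
Last octet of mask: 224
Network last octet = 73 AND 224 = 64

64


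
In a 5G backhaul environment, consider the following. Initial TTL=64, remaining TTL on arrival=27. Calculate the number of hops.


Given: initial TTL = 64, received TTL = 27
Hops = initial TTL - received TTL
Hops = 64 - 27 = 37

37


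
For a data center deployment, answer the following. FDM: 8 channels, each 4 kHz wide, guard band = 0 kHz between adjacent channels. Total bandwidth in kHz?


Given: 8 channels, 4 kHz each, guard = 0 kHz
Channel bandwidth = 8 * 4 = 32 kHz
Guard bands = 7 gaps * 0 kHz = 0 kHz
Total = 32 + 0 = 32 kHz

32


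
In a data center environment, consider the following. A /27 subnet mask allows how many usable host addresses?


Given: subnet mask /27
Host bits = 32 - 27 = 5
Total addresses = 2^5 = 32
Usable hosts = 32 - 2 (network + broadcast) = 30

30


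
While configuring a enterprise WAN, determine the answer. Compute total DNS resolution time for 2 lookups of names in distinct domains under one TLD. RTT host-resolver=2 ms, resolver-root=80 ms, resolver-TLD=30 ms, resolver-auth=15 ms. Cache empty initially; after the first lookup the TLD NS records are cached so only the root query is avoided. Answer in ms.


Lookup 1 (cold cache): local + root + TLD + auth = 2 + 80 + 30 + 15 = 127 ms
Lookups 2..2 (TLD NS cached -> skip root; new domain -> still ask TLD and auth): local + TLD + auth = 2 + 30 + 15 = 47 ms each
Remaining 1 lookups: 1 * 47 = 47 ms
Total = 127 + 47 = 174 ms

174


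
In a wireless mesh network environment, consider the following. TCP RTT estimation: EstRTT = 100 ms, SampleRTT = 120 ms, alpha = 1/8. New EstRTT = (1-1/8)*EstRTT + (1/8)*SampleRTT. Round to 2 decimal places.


Given: EstRTT = 100 ms, SampleRTT = 120 ms, alpha = 1/8
New EstRTT = (1 - alpha) * EstRTT + alpha * SampleRTT
(7/8) * 100 = 87.5
(1/8) * 120 = 15
New EstRTT = 87.5 + 15 = 102.5 ms -> 102.50 ms (2 dp)

102.50


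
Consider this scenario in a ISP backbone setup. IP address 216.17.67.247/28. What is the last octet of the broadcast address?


Given: IP = 216.17.67.247, prefix = /28
Host bits = 32 - 28 = 4
Network last octet = 247 AND mask = 240
Host part size = 2^4 - 1 = 15
Broadcast last octet = 240 OR 15 = 255

255


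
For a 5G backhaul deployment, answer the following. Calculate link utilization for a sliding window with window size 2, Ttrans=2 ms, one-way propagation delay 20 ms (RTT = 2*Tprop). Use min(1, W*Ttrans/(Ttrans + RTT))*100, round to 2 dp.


Given: W = 2, Ttrans = 2 ms, RTT = 40 ms (= 2 * Tprop, Tprop = 20 ms)
Cycle time = Ttrans + RTT = 2 + 40 = 42 ms (first packet sent until its ACK returns)
W * Ttrans = 2 * 2 = 4 ms of sending per cycle
W * Ttrans / (Ttrans + RTT) = 4 / 42 = 0.095238
U = min(1, 0.095238) = 0.095238
U% = 9.52%

9.52


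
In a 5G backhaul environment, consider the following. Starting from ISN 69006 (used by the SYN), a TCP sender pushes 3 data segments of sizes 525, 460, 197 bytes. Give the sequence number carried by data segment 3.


The SYN occupies sequence number ISN = 69006, so the first data byte is ISN + 1 = 69007.
SEQ of data segment i = (ISN + 1) + sum of payload sizes of segments 1..i-1.
Segment 1: SEQ = 69007, payload = 525 bytes
Segment 2: SEQ = 69532, payload = 460 bytes
Segment 3: SEQ = 69992, payload = 197 bytes
SEQ of segment 3 = 69007 + 525 + 460 = 69992

69992


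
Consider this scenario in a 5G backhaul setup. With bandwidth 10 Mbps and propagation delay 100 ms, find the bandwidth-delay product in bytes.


Given: bandwidth = 10 Mbps, delay = 100 ms
BDP in bits = 10 * 10^6 * 100 / 1000
BDP in bits = 1000000
BDP in bytes = 1000000 / 8 = 125000

125000


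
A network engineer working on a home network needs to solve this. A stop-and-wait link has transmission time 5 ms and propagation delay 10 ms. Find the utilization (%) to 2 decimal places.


Given: Ttrans = 5 ms, Tprop = 10 ms
RTT = 2 * Tprop = 2 * 10 = 20 ms
U = Ttrans / (Ttrans + RTT)
U = 5 / (5 + 20)
U = 5 / 25 = 0.2
U% = 20.00%

20.00


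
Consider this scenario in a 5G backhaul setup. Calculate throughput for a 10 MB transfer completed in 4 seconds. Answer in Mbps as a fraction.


Given: file = 10 MB, time = 4 s
File in Mb = 10 * 8 = 80 Mb
Throughput = 80 / 4 Mbps
Throughput = 20 Mbps

20


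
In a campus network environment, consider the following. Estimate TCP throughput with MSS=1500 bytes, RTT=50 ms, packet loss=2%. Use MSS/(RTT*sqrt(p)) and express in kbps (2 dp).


Given: MSS = 1500 bytes, RTT = 50 ms, loss = 2%
RTT in seconds = 50 / 1000 = 0.05
Loss rate = 2% = 0.02
sqrt(loss) = sqrt(0.02) = 0.141421356237
Throughput (bytes/s) = 1500 / (0.05 * 0.141421356237) = 212132.0344
Throughput (kbps) = 212132.0344 * 8 / 1000 = 1697.056275 -> 1697.06 kbps (2 dp)

1697.06


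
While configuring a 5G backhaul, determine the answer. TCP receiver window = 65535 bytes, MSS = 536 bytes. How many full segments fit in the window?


Given: RWND = 65535 bytes, MSS = 536 bytes
Full segments = floor(RWND / MSS)
Full segments = floor(65535 / 536)
Full segments = floor(122.2668) = 122

122


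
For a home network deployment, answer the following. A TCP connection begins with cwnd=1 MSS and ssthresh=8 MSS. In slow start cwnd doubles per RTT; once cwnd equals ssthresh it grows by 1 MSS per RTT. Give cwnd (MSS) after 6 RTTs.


RTT 0: cwnd = 1 MSS (initial)
RTT 1: cwnd = 2 MSS (slow start, doubled)
RTT 2: cwnd = 4 MSS (slow start, doubled)
RTT 3: cwnd = 8 MSS (slow start, doubled)
RTT 4: cwnd = 9 MSS (congestion avoidance, +1)
RTT 5: cwnd = 10 MSS (congestion avoidance, +1)
RTT 6: cwnd = 11 MSS (congestion avoidance, +1)

11


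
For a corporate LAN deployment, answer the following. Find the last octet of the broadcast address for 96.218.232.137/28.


Given: IP = 96.218.232.137, prefix = /28
Host bits = 32 - 28 = 4
Network last octet = 137 AND mask = 128
Host part size = 2^4 - 1 = 15
Broadcast last octet = 128 OR 15 = 143

143


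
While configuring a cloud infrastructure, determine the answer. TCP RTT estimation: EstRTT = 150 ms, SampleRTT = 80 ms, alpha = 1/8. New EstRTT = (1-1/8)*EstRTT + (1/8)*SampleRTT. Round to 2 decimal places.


Given: EstRTT = 150 ms, SampleRTT = 80 ms, alpha = 1/8
New EstRTT = (1 - alpha) * EstRTT + alpha * SampleRTT
(7/8) * 150 = 131.25
(1/8) * 80 = 10
New EstRTT = 131.25 + 10 = 141.25 ms -> 141.25 ms (2 dp)

141.25


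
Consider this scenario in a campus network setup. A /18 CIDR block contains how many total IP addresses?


Given: CIDR prefix /18
Host bits = 32 - 18 = 14
Total addresses = 2^14 = 16384

16384


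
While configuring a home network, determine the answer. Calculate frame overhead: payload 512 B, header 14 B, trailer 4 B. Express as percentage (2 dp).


Given: payload = 512 B, header = 14 B, trailer = 4 B
Overhead bytes = header + trailer = 14 + 4 = 18
Total frame = payload + overhead = 512 + 18 = 530
Overhead % = 18 / 530 * 100 = 3.3962% -> 3.40% (2 dp)

3.40


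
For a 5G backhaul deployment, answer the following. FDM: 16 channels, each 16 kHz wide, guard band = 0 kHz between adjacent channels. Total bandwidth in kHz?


Given: 16 channels, 16 kHz each, guard = 0 kHz
Channel bandwidth = 16 * 16 = 256 kHz
Guard bands = 15 gaps * 0 kHz = 0 kHz
Total = 256 + 0 = 256 kHz

256


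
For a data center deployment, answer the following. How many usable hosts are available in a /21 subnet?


Given: subnet mask /21
Host bits = 32 - 21 = 11
Total addresses = 2^11 = 2048
Usable hosts = 2048 - 2 (network + broadcast) = 2046

2046


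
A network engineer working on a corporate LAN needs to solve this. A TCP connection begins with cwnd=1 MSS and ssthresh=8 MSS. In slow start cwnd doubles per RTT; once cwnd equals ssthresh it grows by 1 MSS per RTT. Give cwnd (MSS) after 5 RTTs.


RTT 0: cwnd = 1 MSS (initial)
RTT 1: cwnd = 2 MSS (slow start, doubled)
RTT 2: cwnd = 4 MSS (slow start, doubled)
RTT 3: cwnd = 8 MSS (slow start, doubled)
RTT 4: cwnd = 9 MSS (congestion avoidance, +1)
RTT 5: cwnd = 10 MSS (congestion avoidance, +1)

10


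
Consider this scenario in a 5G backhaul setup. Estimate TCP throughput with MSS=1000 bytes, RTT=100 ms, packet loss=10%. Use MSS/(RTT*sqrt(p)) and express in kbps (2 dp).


Given: MSS = 1000 bytes, RTT = 100 ms, loss = 10%
RTT in seconds = 100 / 1000 = 0.1
Loss rate = 10% = 0.1
sqrt(loss) = sqrt(0.1) = 0.316227766017
Throughput (bytes/s) = 1000 / (0.1 * 0.316227766017) = 31622.7766
Throughput (kbps) = 31622.7766 * 8 / 1000 = 252.982213 -> 252.98 kbps (2 dp)

252.98


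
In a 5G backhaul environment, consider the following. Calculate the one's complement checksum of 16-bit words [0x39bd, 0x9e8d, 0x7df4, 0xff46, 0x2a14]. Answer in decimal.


Given words: [0x39bd, 0x9e8d, 0x7df4, 0xff46, 0x2a14]
Step 1: Sum all words
Raw sum = 14781 + 40589 + 32244 + 65350 + 10772 = 163736
Step 2: Fold carry: (32664 + 2) = 32666
One's complement = ~32666 & 0xFFFF = 32869

32869


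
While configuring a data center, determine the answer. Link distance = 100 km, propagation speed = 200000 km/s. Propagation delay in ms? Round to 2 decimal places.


Given: distance = 100 km, speed = 200000 km/s
Delay = distance / speed = 100 / 200000 seconds
Delay in ms = 100 * 1000 / 200000
Delay = 0.5000 ms
Rounded to 2 dp = 0.50 ms

0.50


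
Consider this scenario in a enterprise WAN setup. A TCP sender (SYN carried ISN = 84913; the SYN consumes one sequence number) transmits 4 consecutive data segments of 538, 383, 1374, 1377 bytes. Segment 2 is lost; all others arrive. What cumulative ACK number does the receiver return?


SYN uses sequence number 84913; first data byte = ISN + 1 = 84914.
Segment 1: SEQ = 84914, len = 538 B, covers [84914, 85451]
Segment 2: SEQ = 85452, len = 383 B, covers [85452, 85834] [LOST]
Segment 3: SEQ = 85835, len = 1374 B, covers [85835, 87208]
Segment 4: SEQ = 87209, len = 1377 B, covers [87209, 88585]
In-order data received: bytes [84914, 85451] (segments 1..1).
Segment 2 missing -> gap begins at byte 85452; later segments buffered out of order.
Cumulative ACK = next expected in-order byte = 84914 + 538 = 85452

85452


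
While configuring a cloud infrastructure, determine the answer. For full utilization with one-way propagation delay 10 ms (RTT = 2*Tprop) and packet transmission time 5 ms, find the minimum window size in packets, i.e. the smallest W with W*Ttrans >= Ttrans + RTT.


Given: Ttrans = 5 ms, RTT = 20 ms (= 2 * Tprop, Tprop = 10 ms)
Time until first ACK returns = Ttrans + RTT = 5 + 20 = 25 ms
Need W * Ttrans >= Ttrans + RTT  ->  W >= (Ttrans + RTT) / Ttrans
(Ttrans + RTT) / Ttrans = 25 / 5 = 5
W_min = ceil(5) = 5

5


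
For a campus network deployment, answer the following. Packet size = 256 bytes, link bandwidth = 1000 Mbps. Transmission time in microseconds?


Given: packet = 256 bytes, bandwidth = 1000 Mbps
Packet in bits = 256 * 8 = 2048 bits
Bandwidth = 1000 * 10^6 = 1000000000 bps
Time = 2048 / 1000000000 seconds
Time in us = 2048 * 10^6 / 1000000000 = 2.048

2.048


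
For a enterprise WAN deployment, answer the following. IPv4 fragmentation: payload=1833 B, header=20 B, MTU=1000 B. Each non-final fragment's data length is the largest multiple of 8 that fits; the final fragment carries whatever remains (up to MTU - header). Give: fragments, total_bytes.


Max data per non-final fragment = floor((MTU - header)/8)*8 = floor((1000 - 20)/8)*8 = floor(980/8)*8 = 976 B
Final fragment needs no 8-byte alignment: it can carry up to MTU - header = 980 B
Non-final fragments needed = ceil((payload - 980) / 976) = ceil(853/976) = ceil(0.8740) = 1
Number of fragments = 1 + 1 = 2
Fragment sizes (data): 1 * 976 B + 857 B (last, 857 <= 980 OK)
Total bytes sent = payload + n_frags * header = 1833 + 2*20 = 1833 + 40 = 1873 B

2, 1873


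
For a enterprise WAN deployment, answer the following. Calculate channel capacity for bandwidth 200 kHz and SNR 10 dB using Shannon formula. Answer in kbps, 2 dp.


Given: B = 200 kHz, SNR = 10 dB
SNR linear = 10^(10/10) = 10
1 + SNR = 11
log2(11) = 3.4594316186
C = 200 * 1000 * 3.4594316186 = 691886.3237 bps
C = 691.886324 kbps -> 691.89 kbps (2 dp)

691.89


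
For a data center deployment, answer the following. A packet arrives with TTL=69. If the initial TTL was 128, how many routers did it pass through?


Given: initial TTL = 128, received TTL = 69
Hops = initial TTL - received TTL
Hops = 128 - 69 = 59

59


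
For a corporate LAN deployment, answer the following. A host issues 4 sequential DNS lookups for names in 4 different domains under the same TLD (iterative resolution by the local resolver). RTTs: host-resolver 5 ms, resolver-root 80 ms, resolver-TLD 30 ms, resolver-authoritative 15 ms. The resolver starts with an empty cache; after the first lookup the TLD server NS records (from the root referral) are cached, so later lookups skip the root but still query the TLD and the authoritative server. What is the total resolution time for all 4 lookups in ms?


Lookup 1 (cold cache): local + root + TLD + auth = 5 + 80 + 30 + 15 = 130 ms
Lookups 2..4 (TLD NS cached -> skip root; new domain -> still ask TLD and auth): local + TLD + auth = 5 + 30 + 15 = 50 ms each
Remaining 3 lookups: 3 * 50 = 150 ms
Total = 130 + 150 = 280 ms

280


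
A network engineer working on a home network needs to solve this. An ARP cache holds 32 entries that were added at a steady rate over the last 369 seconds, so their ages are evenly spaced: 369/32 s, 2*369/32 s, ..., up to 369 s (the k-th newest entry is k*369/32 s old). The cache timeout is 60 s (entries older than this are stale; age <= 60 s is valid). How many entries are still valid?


Ages are k * 369/32 s for k = 1..32 (spacing = 11.5312 s).
Entry k is valid iff k * 369/32 <= 60 iff k <= 32 * 60 / 369 = 5.2033
n_valid = floor(5.2033) = 5
(n_stale = 32 - 5 = 27)

5


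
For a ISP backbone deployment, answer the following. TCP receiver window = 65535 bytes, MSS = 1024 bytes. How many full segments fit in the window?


Given: RWND = 65535 bytes, MSS = 1024 bytes
Full segments = floor(RWND / MSS)
Full segments = floor(65535 / 1024)
Full segments = floor(63.999) = 63

63


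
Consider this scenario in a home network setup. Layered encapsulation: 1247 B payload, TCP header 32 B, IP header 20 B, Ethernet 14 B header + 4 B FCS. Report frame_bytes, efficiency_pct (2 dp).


TCP segment = 1247 + 32 = 1279 B
IP packet = 1279 + 20 = 1299 B
Ethernet frame = 1299 + 14 + 4 = 1317 B
Efficiency = app / frame = 1247 / 1317 = 0.946849 = 94.6849% -> 94.68% (2 dp)

1317, 94.68
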